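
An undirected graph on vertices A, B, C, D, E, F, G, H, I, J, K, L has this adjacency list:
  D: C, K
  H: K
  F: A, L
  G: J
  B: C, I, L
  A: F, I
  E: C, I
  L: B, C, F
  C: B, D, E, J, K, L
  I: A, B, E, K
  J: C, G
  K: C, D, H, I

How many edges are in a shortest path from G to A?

5

Distance 0: G.
Distance 1: J.
Distance 2: C.
Distance 3: B, D, E, K, L.
Distance 4: F, H, I.
Distance 5: A — contains A.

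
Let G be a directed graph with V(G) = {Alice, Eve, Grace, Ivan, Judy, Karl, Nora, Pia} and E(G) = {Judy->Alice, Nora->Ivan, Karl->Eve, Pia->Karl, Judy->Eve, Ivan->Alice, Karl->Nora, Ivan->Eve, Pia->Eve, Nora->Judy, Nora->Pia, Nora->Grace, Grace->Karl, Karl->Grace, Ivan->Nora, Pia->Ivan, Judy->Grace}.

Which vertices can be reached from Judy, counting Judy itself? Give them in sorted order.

Start at Judy.
Its neighbours: Alice, Eve, Grace.
Then their neighbours: Karl.
Then next layer: Nora.
Then next layer: Ivan, Pia.
Every vertex is now reached.

Alice, Eve, Grace, Ivan, Judy, Karl, Nora, Pia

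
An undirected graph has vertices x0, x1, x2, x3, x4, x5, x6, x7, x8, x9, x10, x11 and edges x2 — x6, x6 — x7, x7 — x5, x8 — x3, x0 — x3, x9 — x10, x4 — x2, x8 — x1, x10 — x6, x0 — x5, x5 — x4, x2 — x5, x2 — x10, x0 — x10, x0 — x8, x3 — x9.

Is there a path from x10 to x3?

Explore from x10.
Distance 1: reach x0, x2, x6, x9.
Distance 2: reach x3, x4, x5, x7, x8.
Found x3.

Yes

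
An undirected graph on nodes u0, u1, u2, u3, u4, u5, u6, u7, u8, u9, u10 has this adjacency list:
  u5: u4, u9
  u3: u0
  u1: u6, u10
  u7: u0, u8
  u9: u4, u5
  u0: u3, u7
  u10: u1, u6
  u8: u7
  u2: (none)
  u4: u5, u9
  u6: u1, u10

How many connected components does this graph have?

4

From u0: component {u0, u3, u7, u8}.
From u1: component {u1, u6, u10}.
From u2: component {u2}.
From u4: component {u4, u5, u9}.
That's 4 components.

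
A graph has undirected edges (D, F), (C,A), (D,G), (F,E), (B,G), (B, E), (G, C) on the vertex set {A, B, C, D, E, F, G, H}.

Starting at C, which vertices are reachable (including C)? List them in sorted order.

Start at C.
Its neighbours: A, G.
Then their neighbours: B, D.
Then next layer: E, F.
Nothing further is reachable.

A, B, C, D, E, F, G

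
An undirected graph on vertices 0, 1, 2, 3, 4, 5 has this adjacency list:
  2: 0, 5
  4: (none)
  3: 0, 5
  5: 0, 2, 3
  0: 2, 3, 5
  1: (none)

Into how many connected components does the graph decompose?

From 0: component {0, 2, 3, 5}.
From 1: component {1}.
From 4: component {4}.
That's 3 components.

3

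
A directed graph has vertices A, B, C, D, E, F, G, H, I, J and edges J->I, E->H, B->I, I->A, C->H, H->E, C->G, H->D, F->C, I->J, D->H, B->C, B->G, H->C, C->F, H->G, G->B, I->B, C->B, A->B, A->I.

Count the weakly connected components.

1

From A: component {A, B, C, D, E, F, G, H, I, J}.
That's 1 component.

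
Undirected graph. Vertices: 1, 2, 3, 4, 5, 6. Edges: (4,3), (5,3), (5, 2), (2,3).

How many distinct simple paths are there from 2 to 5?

2

2–3–5
2–5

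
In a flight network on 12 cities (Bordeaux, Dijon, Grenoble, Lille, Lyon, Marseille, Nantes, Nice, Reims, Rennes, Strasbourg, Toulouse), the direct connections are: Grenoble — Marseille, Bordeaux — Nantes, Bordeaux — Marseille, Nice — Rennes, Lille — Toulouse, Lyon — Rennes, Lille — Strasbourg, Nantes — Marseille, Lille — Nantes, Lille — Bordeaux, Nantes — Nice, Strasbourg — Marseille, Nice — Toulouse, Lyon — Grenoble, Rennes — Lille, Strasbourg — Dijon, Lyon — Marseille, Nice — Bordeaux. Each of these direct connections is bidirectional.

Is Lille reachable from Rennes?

Yes

Explore from Rennes.
Distance 1: reach Lille, Lyon, Nice.
Found Lille.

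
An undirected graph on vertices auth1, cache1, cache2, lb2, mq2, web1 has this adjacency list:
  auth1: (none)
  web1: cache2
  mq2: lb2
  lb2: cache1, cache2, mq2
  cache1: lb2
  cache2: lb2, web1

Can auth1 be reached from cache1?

No

Explore from cache1.
Distance 1: reach lb2.
Distance 2: reach cache2, mq2.
Distance 3: reach web1.
The search is exhausted without reaching auth1; it lies in a different component.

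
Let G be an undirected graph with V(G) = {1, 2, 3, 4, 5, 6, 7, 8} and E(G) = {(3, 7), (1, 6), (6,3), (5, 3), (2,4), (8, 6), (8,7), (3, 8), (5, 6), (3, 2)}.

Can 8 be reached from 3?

Explore from 3.
Distance 1: reach 2, 5, 6, 7, 8.
Found 8.

Yes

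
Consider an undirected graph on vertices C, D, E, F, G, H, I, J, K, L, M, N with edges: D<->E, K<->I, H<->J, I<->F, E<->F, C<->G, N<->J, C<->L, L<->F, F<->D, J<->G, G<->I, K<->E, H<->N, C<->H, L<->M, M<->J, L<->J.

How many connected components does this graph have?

1

From C: component {C, D, E, F, G, H, I, J, K, L, M, N}.
That's 1 component.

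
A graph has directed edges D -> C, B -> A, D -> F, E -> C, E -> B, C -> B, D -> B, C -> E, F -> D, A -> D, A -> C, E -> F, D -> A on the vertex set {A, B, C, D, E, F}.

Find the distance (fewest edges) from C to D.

Distance 0: C.
Distance 1: B, E.
Distance 2: A, F.
Distance 3: D — contains D.

3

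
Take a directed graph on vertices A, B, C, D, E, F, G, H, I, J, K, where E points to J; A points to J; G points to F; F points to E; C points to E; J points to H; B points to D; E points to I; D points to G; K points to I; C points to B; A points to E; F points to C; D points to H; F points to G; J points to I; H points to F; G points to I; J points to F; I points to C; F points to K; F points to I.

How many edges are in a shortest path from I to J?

3

Distance 0: I.
Distance 1: C.
Distance 2: B, E.
Distance 3: D, J — contains J.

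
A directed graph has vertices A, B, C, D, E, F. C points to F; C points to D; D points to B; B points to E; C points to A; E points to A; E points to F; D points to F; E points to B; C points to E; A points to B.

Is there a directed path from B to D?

No

Explore from B.
Distance 1: reach E.
Distance 2: reach A, F.
The search from B is exhausted; no directed path reaches D.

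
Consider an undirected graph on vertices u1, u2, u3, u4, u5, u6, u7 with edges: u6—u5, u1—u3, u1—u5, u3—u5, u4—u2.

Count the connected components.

3

From u1: component {u1, u3, u5, u6}.
From u2: component {u2, u4}.
From u7: component {u7}.
That's 3 components.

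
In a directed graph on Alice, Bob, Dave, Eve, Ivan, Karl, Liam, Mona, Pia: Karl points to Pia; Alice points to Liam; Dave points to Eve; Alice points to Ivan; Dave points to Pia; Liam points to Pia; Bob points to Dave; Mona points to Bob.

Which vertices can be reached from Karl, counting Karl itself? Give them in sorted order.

Karl, Pia

Start at Karl.
Its neighbours: Pia.
Nothing further is reachable.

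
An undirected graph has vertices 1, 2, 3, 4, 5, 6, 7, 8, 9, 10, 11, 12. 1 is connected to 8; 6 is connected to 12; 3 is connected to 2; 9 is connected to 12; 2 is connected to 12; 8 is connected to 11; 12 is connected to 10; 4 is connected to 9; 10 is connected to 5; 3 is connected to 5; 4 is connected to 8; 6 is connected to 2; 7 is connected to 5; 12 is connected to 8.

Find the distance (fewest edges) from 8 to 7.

Distance 0: 8.
Distance 1: 1, 4, 11, 12.
Distance 2: 2, 6, 9, 10.
Distance 3: 3, 5.
Distance 4: 7 — contains 7.

4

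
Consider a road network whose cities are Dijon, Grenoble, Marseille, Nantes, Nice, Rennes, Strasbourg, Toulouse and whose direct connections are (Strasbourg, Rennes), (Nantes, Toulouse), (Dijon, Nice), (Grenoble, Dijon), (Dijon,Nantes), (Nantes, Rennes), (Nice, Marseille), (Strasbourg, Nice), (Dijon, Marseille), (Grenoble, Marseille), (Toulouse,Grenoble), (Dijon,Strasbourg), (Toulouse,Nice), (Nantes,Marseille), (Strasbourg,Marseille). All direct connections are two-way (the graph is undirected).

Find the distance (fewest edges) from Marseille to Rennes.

Distance 0: Marseille.
Distance 1: Dijon, Grenoble, Nantes, Nice, Strasbourg.
Distance 2: Rennes, Toulouse — contains Rennes.

2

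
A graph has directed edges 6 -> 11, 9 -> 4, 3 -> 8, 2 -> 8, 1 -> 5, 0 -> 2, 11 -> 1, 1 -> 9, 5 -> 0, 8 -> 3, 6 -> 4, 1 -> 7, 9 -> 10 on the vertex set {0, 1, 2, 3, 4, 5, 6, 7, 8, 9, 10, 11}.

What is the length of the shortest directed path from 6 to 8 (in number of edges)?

6

Distance 0: 6.
Distance 1: 4, 11.
Distance 2: 1.
Distance 3: 5, 7, 9.
Distance 4: 0, 10.
Distance 5: 2.
Distance 6: 8 — contains 8.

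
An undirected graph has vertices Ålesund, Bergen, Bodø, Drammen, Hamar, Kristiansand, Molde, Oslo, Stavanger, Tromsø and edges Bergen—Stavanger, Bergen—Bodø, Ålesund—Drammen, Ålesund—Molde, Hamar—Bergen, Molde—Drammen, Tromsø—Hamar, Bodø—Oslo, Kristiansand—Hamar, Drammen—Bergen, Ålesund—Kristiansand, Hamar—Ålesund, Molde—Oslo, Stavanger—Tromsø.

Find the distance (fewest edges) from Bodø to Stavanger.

Distance 0: Bodø.
Distance 1: Bergen, Oslo.
Distance 2: Drammen, Hamar, Molde, Stavanger — contains Stavanger.

2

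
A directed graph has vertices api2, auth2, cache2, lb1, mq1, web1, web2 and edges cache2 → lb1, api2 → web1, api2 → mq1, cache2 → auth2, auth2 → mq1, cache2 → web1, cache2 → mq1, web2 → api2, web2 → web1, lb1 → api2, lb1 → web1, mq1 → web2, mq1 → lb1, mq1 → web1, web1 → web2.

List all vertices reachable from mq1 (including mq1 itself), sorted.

Start at mq1.
Its neighbours: lb1, web1, web2.
Then their neighbours: api2.
Nothing further is reachable.

api2, lb1, mq1, web1, web2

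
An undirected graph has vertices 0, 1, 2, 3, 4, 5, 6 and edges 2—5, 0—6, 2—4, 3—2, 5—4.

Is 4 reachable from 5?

Yes

Explore from 5.
Distance 1: reach 2, 4.
Found 4.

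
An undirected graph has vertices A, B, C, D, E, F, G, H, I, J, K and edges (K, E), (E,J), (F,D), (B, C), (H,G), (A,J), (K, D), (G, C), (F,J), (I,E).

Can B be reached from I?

No

Explore from I.
Distance 1: reach E.
Distance 2: reach J, K.
Distance 3: reach A, D, F.
The search is exhausted without reaching B; it lies in a different component.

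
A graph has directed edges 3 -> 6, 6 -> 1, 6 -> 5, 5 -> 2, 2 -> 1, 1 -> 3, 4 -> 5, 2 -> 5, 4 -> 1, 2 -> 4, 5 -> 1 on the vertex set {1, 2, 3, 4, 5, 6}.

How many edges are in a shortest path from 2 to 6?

Distance 0: 2.
Distance 1: 1, 4, 5.
Distance 2: 3.
Distance 3: 6 — contains 6.

3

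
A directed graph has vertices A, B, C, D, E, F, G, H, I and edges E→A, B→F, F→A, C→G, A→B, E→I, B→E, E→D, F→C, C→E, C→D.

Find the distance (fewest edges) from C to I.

Distance 0: C.
Distance 1: D, E, G.
Distance 2: A, I — contains I.

2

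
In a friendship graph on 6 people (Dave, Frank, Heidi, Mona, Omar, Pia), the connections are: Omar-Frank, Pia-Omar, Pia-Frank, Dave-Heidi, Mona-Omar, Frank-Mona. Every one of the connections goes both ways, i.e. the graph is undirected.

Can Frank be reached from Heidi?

Explore from Heidi.
Distance 1: reach Dave.
The search is exhausted without reaching Frank; it lies in a different component.

No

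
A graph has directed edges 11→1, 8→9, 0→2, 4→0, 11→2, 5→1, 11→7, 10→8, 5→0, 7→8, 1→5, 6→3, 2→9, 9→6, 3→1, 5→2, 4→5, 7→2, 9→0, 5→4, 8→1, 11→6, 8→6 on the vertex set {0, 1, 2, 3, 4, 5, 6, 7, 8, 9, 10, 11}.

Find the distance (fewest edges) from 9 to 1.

Distance 0: 9.
Distance 1: 0, 6.
Distance 2: 2, 3.
Distance 3: 1 — contains 1.

3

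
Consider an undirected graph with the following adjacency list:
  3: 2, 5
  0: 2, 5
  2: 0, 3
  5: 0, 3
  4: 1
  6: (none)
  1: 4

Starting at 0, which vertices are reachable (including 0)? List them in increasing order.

0, 2, 3, 5

Start at 0.
Its neighbours: 2, 5.
Then their neighbours: 3.
Nothing further is reachable.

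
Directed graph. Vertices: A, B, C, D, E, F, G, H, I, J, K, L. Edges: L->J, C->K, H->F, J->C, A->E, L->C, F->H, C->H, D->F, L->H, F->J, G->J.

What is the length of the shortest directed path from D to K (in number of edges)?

Distance 0: D.
Distance 1: F.
Distance 2: H, J.
Distance 3: C.
Distance 4: K — contains K.

4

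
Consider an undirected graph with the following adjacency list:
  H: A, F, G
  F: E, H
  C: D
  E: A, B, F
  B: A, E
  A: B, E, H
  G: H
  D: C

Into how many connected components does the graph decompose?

From A: component {A, B, E, F, G, H}.
From C: component {C, D}.
That's 2 components.

2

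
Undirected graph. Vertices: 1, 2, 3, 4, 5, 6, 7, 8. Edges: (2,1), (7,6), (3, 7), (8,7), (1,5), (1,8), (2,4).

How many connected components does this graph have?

From 1: component {1, 2, 3, 4, 5, 6, 7, 8}.
That's 1 component.

1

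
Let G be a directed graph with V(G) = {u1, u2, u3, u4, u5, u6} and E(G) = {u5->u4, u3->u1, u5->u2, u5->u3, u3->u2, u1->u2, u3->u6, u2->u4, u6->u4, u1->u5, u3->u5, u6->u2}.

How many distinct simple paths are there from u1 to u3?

u1→u5→u3

1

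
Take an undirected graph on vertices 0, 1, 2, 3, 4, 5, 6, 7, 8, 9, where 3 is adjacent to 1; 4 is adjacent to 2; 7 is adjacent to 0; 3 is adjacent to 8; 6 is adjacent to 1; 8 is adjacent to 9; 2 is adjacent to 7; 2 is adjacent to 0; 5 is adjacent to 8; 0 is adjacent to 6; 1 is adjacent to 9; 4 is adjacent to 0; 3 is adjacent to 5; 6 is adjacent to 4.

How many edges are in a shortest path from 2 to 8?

5

Distance 0: 2.
Distance 1: 0, 4, 7.
Distance 2: 6.
Distance 3: 1.
Distance 4: 3, 9.
Distance 5: 5, 8 — contains 8.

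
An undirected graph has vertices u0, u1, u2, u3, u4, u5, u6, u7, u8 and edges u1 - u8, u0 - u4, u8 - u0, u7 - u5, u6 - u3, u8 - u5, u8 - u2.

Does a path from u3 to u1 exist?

Explore from u3.
Distance 1: reach u6.
The search is exhausted without reaching u1; it lies in a different component.

No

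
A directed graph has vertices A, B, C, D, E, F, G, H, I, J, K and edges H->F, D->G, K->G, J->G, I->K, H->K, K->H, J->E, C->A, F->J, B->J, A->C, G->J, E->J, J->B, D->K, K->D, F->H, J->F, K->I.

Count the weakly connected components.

2

From A: component {A, C}.
From B: component {B, D, E, F, G, H, I, J, K}.
That's 2 components.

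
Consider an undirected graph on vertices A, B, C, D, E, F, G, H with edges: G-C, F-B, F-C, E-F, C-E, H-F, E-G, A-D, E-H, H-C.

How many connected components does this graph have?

From A: component {A, D}.
From B: component {B, C, E, F, G, H}.
That's 2 components.

2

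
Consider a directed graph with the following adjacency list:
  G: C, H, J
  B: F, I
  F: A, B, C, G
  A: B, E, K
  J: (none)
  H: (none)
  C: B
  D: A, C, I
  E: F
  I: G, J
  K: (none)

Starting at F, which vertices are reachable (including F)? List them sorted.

A, B, C, E, F, G, H, I, J, K

Start at F.
Its neighbours: A, B, C, G.
Then their neighbours: E, H, I, J, K.
Nothing further is reachable.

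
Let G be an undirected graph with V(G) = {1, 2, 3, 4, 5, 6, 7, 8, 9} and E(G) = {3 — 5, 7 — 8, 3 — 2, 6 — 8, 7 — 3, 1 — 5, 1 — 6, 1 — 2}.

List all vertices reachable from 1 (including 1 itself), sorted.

1, 2, 3, 5, 6, 7, 8

Start at 1.
Its neighbours: 2, 5, 6.
Then their neighbours: 3, 8.
Then next layer: 7.
Nothing further is reachable.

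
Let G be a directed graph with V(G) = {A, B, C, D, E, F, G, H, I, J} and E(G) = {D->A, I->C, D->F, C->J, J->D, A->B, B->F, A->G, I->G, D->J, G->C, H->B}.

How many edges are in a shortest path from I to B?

Distance 0: I.
Distance 1: C, G.
Distance 2: J.
Distance 3: D.
Distance 4: A, F.
Distance 5: B — contains B.

5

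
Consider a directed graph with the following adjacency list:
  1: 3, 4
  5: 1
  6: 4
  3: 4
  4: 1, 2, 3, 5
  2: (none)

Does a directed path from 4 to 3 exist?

Explore from 4.
Distance 1: reach 1, 2, 3, 5.
Found 3.

Yes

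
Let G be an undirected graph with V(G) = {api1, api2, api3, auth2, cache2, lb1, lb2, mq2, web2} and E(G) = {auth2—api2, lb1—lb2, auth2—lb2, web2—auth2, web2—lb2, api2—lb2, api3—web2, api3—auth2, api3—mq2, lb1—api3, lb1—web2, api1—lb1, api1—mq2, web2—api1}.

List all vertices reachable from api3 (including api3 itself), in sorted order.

api1, api2, api3, auth2, lb1, lb2, mq2, web2

Start at api3.
Its neighbours: auth2, lb1, mq2, web2.
Then their neighbours: api1, api2, lb2.
Nothing further is reachable.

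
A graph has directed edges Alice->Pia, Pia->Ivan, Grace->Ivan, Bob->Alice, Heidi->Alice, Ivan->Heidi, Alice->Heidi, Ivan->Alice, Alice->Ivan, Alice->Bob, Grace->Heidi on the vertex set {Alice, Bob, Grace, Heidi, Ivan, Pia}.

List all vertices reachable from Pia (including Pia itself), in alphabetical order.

Start at Pia.
Its neighbours: Ivan.
Then their neighbours: Alice, Heidi.
Then next layer: Bob.
Nothing further is reachable.

Alice, Bob, Heidi, Ivan, Pia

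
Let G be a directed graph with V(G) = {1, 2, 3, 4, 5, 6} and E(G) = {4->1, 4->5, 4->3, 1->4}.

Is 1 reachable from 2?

2 has no outgoing edges, so nothing is reachable from it.

No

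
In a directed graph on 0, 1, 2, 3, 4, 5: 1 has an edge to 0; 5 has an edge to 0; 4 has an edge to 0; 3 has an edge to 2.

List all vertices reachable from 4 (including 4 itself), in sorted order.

Start at 4.
Its neighbours: 0.
Nothing further is reachable.

0, 4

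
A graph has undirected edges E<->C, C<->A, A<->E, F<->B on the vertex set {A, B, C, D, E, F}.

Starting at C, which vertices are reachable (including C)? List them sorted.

A, C, E

Start at C.
Its neighbours: A, E.
Nothing further is reachable.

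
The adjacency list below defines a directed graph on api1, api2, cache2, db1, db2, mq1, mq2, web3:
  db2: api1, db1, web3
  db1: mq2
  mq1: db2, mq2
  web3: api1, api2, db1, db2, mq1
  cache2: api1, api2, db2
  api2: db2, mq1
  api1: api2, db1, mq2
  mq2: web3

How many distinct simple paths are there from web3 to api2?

web3→api1→api2
web3→api2
web3→db2→api1→api2
web3→mq1→db2→api1→api2

4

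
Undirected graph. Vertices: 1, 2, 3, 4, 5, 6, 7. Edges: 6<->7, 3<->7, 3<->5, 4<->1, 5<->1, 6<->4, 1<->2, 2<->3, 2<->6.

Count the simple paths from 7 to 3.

5

7–3
7–6–2–1–5–3
7–6–2–3
7–6–4–1–2–3
7–6–4–1–5–3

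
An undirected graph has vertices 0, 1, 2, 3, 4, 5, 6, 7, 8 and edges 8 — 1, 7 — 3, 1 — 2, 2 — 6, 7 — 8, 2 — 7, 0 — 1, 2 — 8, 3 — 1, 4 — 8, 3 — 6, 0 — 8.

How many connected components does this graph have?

2

From 0: component {0, 1, 2, 3, 4, 6, 7, 8}.
From 5: component {5}.
That's 2 components.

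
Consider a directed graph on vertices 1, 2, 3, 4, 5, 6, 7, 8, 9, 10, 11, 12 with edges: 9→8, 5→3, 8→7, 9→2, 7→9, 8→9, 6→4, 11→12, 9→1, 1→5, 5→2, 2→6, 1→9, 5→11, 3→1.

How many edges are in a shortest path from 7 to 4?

Distance 0: 7.
Distance 1: 9.
Distance 2: 1, 2, 8.
Distance 3: 5, 6.
Distance 4: 3, 4, 11 — contains 4.

4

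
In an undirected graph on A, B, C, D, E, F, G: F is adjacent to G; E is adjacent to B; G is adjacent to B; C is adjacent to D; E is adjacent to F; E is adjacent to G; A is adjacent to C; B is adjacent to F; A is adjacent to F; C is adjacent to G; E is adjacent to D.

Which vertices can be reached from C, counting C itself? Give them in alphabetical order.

Start at C.
Its neighbours: A, D, G.
Then their neighbours: B, E, F.
Every vertex is now reached.

A, B, C, D, E, F, G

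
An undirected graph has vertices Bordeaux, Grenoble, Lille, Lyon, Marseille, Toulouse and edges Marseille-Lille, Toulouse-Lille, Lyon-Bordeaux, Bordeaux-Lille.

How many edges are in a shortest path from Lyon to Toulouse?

Distance 0: Lyon.
Distance 1: Bordeaux.
Distance 2: Lille.
Distance 3: Marseille, Toulouse — contains Toulouse.

3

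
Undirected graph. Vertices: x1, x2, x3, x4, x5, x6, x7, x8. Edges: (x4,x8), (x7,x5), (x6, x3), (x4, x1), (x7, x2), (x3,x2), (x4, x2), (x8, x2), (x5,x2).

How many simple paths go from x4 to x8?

x4–x2–x8
x4–x8

2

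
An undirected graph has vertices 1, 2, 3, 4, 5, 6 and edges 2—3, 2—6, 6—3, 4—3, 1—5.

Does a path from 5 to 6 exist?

Explore from 5.
Distance 1: reach 1.
The search is exhausted without reaching 6; it lies in a different component.

No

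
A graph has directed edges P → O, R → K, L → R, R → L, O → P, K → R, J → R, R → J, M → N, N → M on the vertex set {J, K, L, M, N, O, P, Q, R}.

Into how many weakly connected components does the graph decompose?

From J: component {J, K, L, R}.
From M: component {M, N}.
From O: component {O, P}.
From Q: component {Q}.
That's 4 components.

4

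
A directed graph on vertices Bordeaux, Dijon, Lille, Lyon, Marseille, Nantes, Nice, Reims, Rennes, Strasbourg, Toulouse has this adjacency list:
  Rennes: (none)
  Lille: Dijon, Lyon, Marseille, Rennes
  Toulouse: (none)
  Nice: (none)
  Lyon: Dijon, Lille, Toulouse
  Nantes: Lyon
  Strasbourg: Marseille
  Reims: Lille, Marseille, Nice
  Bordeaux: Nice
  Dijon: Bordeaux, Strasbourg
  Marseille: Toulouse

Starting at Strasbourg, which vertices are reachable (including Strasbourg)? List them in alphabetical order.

Marseille, Strasbourg, Toulouse

Start at Strasbourg.
Its neighbours: Marseille.
Then their neighbours: Toulouse.
Nothing further is reachable.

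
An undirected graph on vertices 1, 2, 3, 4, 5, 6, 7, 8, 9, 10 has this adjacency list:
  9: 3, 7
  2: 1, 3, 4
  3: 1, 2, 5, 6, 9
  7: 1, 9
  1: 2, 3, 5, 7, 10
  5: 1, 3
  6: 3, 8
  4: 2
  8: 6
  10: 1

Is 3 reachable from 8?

Yes

Explore from 8.
Distance 1: reach 6.
Distance 2: reach 3.
Found 3.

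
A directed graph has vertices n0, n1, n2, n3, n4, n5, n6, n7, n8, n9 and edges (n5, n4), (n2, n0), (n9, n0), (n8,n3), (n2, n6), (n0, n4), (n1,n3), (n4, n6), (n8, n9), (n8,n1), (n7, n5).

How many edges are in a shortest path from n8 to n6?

4

Distance 0: n8.
Distance 1: n1, n3, n9.
Distance 2: n0.
Distance 3: n4.
Distance 4: n6 — contains n6.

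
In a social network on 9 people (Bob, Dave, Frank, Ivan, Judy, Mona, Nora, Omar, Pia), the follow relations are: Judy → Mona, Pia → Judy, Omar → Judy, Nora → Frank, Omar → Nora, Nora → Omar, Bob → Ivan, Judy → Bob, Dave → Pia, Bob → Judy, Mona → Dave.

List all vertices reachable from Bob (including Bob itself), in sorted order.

Bob, Dave, Ivan, Judy, Mona, Pia

Start at Bob.
Its neighbours: Ivan, Judy.
Then their neighbours: Mona.
Then next layer: Dave.
Then next layer: Pia.
Nothing further is reachable.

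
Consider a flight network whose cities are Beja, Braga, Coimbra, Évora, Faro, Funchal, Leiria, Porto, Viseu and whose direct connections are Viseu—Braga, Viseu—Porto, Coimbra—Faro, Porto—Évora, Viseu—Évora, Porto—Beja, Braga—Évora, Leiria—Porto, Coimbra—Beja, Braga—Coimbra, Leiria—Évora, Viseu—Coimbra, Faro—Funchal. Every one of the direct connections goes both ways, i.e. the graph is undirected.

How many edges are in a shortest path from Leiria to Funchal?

Distance 0: Leiria.
Distance 1: Évora, Porto.
Distance 2: Beja, Braga, Viseu.
Distance 3: Coimbra.
Distance 4: Faro.
Distance 5: Funchal — contains Funchal.

5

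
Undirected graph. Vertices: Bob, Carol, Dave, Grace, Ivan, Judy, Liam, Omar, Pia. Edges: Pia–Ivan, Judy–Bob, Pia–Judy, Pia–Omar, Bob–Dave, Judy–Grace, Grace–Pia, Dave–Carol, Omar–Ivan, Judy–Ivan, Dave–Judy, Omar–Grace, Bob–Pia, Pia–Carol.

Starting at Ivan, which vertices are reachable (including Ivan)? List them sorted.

Bob, Carol, Dave, Grace, Ivan, Judy, Omar, Pia

Start at Ivan.
Its neighbours: Judy, Omar, Pia.
Then their neighbours: Bob, Carol, Dave, Grace.
Nothing further is reachable.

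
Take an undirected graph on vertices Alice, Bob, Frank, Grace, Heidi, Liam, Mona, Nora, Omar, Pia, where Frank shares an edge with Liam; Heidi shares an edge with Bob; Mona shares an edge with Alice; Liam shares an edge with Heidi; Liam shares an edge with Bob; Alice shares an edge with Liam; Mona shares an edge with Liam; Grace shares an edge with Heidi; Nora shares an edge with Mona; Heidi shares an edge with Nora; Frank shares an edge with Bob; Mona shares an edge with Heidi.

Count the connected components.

3

From Alice: component {Alice, Bob, Frank, Grace, Heidi, Liam, Mona, Nora}.
From Omar: component {Omar}.
From Pia: component {Pia}.
That's 3 components.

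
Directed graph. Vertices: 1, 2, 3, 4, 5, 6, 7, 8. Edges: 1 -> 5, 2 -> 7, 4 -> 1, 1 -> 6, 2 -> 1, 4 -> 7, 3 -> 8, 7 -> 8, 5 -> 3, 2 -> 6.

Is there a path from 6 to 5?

6 has no outgoing edges, so nothing is reachable from it.

No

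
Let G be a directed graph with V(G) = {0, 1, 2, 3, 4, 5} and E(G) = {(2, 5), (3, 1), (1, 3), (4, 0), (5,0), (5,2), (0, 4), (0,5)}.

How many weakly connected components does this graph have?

2

From 0: component {0, 2, 4, 5}.
From 1: component {1, 3}.
That's 2 components.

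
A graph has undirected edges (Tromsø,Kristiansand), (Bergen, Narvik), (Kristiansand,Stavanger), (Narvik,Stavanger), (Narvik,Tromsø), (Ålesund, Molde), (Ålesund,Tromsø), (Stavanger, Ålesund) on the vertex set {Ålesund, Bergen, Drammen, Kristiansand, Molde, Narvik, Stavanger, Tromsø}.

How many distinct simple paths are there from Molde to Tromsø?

Molde–Ålesund–Stavanger–Kristiansand–Tromsø
Molde–Ålesund–Stavanger–Narvik–Tromsø
Molde–Ålesund–Tromsø

3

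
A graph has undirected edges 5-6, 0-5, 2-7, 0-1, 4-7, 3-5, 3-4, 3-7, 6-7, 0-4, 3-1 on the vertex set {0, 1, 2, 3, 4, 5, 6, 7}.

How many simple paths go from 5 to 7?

8

5–0–1–3–4–7
5–0–1–3–7
5–0–4–3–7
5–0–4–7
5–3–1–0–4–7
5–3–4–7
5–3–7
5–6–7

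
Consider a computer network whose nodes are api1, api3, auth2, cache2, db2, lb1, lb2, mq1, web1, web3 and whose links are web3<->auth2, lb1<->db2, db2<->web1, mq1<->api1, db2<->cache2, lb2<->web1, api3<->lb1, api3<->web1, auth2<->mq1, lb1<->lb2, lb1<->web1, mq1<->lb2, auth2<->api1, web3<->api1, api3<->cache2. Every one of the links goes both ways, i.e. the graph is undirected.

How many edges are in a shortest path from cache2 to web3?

6

Distance 0: cache2.
Distance 1: api3, db2.
Distance 2: lb1, web1.
Distance 3: lb2.
Distance 4: mq1.
Distance 5: api1, auth2.
Distance 6: web3 — contains web3.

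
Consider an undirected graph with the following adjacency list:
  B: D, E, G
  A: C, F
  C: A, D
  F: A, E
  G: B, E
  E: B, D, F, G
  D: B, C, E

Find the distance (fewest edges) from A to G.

3

Distance 0: A.
Distance 1: C, F.
Distance 2: D, E.
Distance 3: B, G — contains G.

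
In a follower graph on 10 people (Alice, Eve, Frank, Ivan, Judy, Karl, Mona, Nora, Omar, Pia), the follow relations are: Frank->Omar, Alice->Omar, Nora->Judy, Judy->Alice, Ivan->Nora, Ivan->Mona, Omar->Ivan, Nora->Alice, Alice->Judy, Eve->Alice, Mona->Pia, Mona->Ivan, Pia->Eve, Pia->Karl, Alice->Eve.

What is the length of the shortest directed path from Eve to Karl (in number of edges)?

6

Distance 0: Eve.
Distance 1: Alice.
Distance 2: Judy, Omar.
Distance 3: Ivan.
Distance 4: Mona, Nora.
Distance 5: Pia.
Distance 6: Karl — contains Karl.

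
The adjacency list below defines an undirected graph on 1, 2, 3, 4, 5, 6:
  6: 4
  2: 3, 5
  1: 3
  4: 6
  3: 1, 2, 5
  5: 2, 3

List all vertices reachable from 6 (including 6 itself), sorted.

4, 6

Start at 6.
Its neighbours: 4.
Nothing further is reachable.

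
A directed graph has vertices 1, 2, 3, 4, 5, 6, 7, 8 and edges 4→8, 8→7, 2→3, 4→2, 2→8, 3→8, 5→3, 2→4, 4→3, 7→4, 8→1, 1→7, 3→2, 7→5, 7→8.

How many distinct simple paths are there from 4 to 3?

6

4→2→3
4→2→8→1→7→5→3
4→2→8→7→5→3
4→3
4→8→1→7→5→3
4→8→7→5→3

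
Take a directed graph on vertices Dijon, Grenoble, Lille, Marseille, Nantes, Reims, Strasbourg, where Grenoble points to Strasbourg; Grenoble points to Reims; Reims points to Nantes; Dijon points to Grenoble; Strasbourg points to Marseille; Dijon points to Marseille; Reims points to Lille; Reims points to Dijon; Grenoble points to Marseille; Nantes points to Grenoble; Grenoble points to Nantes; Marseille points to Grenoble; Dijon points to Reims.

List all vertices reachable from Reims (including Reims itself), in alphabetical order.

Dijon, Grenoble, Lille, Marseille, Nantes, Reims, Strasbourg

Start at Reims.
Its neighbours: Dijon, Lille, Nantes.
Then their neighbours: Grenoble, Marseille.
Then next layer: Strasbourg.
Every vertex is now reached.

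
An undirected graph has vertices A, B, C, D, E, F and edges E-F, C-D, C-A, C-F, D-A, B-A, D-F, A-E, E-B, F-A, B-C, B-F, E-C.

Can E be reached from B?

Explore from B.
Distance 1: reach A, C, E, F.
Found E.

Yes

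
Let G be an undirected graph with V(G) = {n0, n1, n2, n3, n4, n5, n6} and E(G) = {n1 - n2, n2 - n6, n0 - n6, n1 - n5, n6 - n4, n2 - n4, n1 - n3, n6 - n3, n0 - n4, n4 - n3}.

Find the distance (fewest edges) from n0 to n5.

Distance 0: n0.
Distance 1: n4, n6.
Distance 2: n2, n3.
Distance 3: n1.
Distance 4: n5 — contains n5.

4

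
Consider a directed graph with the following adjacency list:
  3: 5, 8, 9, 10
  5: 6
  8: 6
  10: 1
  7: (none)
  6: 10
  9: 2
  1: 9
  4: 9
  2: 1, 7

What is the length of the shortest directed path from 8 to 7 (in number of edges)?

6

Distance 0: 8.
Distance 1: 6.
Distance 2: 10.
Distance 3: 1.
Distance 4: 9.
Distance 5: 2.
Distance 6: 7 — contains 7.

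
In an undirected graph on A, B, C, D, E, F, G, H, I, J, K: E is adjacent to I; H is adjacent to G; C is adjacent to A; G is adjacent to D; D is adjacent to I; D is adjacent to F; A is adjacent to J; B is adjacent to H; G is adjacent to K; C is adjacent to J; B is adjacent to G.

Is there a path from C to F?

No

Explore from C.
Distance 1: reach A, J.
The search is exhausted without reaching F; it lies in a different component.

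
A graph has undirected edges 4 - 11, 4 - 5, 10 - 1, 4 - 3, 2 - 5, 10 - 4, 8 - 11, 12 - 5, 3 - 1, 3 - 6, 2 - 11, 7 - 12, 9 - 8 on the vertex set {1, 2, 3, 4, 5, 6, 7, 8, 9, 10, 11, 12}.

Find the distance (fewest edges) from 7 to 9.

Distance 0: 7.
Distance 1: 12.
Distance 2: 5.
Distance 3: 2, 4.
Distance 4: 3, 10, 11.
Distance 5: 1, 6, 8.
Distance 6: 9 — contains 9.

6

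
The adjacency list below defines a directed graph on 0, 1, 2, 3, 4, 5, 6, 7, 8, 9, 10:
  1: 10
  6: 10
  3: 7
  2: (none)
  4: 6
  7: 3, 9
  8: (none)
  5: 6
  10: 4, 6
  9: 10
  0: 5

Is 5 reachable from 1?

No

Explore from 1.
Distance 1: reach 10.
Distance 2: reach 4, 6.
The search from 1 is exhausted; no directed path reaches 5.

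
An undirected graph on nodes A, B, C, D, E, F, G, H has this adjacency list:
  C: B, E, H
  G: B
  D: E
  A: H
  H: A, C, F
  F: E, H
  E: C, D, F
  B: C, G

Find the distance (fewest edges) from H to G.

3

Distance 0: H.
Distance 1: A, C, F.
Distance 2: B, E.
Distance 3: D, G — contains G.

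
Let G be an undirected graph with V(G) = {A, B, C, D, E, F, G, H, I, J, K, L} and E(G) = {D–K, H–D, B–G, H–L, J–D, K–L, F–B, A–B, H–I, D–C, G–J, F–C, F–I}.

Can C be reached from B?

Explore from B.
Distance 1: reach A, F, G.
Distance 2: reach C, I, J.
Found C.

Yes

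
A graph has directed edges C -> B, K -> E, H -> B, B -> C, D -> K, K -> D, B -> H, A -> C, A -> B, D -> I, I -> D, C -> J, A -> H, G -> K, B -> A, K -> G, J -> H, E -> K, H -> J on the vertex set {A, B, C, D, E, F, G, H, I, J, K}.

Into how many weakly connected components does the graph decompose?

From A: component {A, B, C, H, J}.
From D: component {D, E, G, I, K}.
From F: component {F}.
That's 3 components.

3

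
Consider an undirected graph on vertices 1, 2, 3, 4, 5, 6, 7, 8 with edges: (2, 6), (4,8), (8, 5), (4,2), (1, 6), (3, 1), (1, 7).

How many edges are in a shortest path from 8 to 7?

5

Distance 0: 8.
Distance 1: 4, 5.
Distance 2: 2.
Distance 3: 6.
Distance 4: 1.
Distance 5: 3, 7 — contains 7.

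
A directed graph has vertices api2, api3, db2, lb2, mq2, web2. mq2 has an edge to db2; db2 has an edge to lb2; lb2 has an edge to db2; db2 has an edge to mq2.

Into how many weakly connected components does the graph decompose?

4

From api2: component {api2}.
From api3: component {api3}.
From db2: component {db2, lb2, mq2}.
From web2: component {web2}.
That's 4 components.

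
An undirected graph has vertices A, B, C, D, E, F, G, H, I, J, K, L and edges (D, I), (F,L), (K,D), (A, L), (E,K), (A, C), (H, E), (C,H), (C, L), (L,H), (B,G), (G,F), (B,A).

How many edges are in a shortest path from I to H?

4

Distance 0: I.
Distance 1: D.
Distance 2: K.
Distance 3: E.
Distance 4: H — contains H.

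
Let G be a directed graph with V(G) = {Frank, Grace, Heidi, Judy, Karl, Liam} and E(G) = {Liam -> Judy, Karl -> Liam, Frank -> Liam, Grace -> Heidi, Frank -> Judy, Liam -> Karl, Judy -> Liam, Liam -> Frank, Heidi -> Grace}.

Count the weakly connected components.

From Frank: component {Frank, Judy, Karl, Liam}.
From Grace: component {Grace, Heidi}.
That's 2 components.

2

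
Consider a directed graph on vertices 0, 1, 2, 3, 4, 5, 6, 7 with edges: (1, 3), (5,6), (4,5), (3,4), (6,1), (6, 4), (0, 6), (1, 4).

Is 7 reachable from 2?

No

2 has no outgoing edges, so nothing is reachable from it.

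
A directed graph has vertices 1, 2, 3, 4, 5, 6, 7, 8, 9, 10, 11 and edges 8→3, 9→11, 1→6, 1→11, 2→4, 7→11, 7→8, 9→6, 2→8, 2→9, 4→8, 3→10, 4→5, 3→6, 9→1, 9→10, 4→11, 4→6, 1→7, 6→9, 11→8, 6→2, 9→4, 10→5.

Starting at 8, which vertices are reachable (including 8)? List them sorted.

1, 2, 3, 4, 5, 6, 7, 8, 9, 10, 11

Start at 8.
Its neighbours: 3.
Then their neighbours: 6, 10.
Then next layer: 2, 5, 9.
Then next layer: 1, 4, 11.
Then next layer: 7.
Every vertex is now reached.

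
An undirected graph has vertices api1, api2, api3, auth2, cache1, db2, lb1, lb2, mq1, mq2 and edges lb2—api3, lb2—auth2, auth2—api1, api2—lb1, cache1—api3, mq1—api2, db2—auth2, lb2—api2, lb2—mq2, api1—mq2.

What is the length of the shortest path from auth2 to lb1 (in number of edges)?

Distance 0: auth2.
Distance 1: api1, db2, lb2.
Distance 2: api2, api3, mq2.
Distance 3: cache1, lb1, mq1 — contains lb1.

3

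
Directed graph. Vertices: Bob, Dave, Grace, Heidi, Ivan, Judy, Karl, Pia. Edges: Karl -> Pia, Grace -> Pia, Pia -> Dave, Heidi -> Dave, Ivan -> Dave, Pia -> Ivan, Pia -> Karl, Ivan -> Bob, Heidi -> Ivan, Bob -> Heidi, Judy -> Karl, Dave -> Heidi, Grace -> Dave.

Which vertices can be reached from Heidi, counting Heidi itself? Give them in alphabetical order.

Start at Heidi.
Its neighbours: Dave, Ivan.
Then their neighbours: Bob.
Nothing further is reachable.

Bob, Dave, Heidi, Ivan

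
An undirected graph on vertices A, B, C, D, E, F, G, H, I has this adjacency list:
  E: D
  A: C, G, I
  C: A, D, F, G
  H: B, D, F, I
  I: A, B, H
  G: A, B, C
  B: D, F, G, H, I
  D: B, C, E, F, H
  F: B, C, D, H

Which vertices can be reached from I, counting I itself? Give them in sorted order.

A, B, C, D, E, F, G, H, I

Start at I.
Its neighbours: A, B, H.
Then their neighbours: C, D, F, G.
Then next layer: E.
Every vertex is now reached.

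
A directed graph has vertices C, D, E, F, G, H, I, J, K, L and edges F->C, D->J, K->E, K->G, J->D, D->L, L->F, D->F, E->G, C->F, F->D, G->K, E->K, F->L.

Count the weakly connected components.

From C: component {C, D, F, J, L}.
From E: component {E, G, K}.
From H: component {H}.
From I: component {I}.
That's 4 components.

4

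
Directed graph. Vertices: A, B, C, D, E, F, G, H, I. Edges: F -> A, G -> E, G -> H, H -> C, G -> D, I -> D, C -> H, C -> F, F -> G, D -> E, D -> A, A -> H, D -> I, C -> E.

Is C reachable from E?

E has no outgoing edges, so nothing is reachable from it.

No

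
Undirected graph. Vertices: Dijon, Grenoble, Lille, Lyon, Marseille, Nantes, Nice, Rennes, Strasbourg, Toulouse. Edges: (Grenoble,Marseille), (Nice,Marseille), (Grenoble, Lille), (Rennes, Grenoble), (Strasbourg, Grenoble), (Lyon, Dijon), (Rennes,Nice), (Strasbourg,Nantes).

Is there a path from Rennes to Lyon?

Explore from Rennes.
Distance 1: reach Grenoble, Nice.
Distance 2: reach Lille, Marseille, Strasbourg.
Distance 3: reach Nantes.
The search is exhausted without reaching Lyon; it lies in a different component.

No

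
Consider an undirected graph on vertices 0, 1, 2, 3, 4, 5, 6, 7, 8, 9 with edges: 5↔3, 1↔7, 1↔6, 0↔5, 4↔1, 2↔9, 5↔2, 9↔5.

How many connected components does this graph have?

3

From 0: component {0, 2, 3, 5, 9}.
From 1: component {1, 4, 6, 7}.
From 8: component {8}.
That's 3 components.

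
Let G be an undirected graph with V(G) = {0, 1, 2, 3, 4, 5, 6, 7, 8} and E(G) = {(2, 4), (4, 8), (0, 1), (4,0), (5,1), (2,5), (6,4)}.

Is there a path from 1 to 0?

Explore from 1.
Distance 1: reach 0, 5.
Found 0.

Yes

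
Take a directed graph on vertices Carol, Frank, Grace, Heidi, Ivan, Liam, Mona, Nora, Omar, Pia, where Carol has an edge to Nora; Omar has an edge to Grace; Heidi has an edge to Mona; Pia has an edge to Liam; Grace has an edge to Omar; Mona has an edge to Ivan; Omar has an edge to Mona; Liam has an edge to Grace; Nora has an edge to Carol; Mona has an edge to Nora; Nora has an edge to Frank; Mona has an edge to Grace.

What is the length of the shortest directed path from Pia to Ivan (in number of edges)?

Distance 0: Pia.
Distance 1: Liam.
Distance 2: Grace.
Distance 3: Omar.
Distance 4: Mona.
Distance 5: Ivan, Nora — contains Ivan.

5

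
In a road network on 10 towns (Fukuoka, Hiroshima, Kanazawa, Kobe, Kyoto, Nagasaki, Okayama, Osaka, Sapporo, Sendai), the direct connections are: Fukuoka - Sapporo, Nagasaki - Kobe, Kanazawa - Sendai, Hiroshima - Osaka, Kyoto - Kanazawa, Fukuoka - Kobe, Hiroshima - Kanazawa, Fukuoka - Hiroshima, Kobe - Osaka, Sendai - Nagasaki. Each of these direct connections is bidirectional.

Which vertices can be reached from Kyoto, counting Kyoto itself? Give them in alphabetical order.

Fukuoka, Hiroshima, Kanazawa, Kobe, Kyoto, Nagasaki, Osaka, Sapporo, Sendai

Start at Kyoto.
Its neighbours: Kanazawa.
Then their neighbours: Hiroshima, Sendai.
Then next layer: Fukuoka, Nagasaki, Osaka.
Then next layer: Kobe, Sapporo.
Nothing further is reachable.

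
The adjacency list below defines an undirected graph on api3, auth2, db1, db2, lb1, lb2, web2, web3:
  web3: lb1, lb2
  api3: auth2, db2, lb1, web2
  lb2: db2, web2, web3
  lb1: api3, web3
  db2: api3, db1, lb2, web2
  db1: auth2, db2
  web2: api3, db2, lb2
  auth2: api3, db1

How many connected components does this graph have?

1

From api3: component {api3, auth2, db1, db2, lb1, lb2, web2, web3}.
That's 1 component.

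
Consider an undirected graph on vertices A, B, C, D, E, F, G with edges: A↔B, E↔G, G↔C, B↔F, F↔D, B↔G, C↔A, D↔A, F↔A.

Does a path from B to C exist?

Explore from B.
Distance 1: reach A, F, G.
Distance 2: reach C, D, E.
Found C.

Yes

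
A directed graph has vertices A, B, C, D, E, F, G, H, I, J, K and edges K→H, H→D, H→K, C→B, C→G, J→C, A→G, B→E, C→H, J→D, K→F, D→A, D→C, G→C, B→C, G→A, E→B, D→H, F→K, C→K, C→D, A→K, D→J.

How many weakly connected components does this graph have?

2

From A: component {A, B, C, D, E, F, G, H, J, K}.
From I: component {I}.
That's 2 components.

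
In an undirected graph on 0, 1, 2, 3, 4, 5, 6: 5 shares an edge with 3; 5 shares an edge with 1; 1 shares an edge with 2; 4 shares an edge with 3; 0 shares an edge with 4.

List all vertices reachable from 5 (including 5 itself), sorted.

Start at 5.
Its neighbours: 1, 3.
Then their neighbours: 2, 4.
Then next layer: 0.
Nothing further is reachable.

0, 1, 2, 3, 4, 5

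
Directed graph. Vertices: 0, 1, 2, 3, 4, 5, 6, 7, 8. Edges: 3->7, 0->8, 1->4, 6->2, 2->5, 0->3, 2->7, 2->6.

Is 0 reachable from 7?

No

7 has no outgoing edges, so nothing is reachable from it.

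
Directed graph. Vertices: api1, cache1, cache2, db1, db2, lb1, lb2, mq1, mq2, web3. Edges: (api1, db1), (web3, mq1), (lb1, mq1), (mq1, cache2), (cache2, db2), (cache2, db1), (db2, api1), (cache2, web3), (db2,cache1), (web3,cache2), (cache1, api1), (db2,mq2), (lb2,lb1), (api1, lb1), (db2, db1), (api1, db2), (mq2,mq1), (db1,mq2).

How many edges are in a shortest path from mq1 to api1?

3

Distance 0: mq1.
Distance 1: cache2.
Distance 2: db1, db2, web3.
Distance 3: api1, cache1, mq2 — contains api1.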